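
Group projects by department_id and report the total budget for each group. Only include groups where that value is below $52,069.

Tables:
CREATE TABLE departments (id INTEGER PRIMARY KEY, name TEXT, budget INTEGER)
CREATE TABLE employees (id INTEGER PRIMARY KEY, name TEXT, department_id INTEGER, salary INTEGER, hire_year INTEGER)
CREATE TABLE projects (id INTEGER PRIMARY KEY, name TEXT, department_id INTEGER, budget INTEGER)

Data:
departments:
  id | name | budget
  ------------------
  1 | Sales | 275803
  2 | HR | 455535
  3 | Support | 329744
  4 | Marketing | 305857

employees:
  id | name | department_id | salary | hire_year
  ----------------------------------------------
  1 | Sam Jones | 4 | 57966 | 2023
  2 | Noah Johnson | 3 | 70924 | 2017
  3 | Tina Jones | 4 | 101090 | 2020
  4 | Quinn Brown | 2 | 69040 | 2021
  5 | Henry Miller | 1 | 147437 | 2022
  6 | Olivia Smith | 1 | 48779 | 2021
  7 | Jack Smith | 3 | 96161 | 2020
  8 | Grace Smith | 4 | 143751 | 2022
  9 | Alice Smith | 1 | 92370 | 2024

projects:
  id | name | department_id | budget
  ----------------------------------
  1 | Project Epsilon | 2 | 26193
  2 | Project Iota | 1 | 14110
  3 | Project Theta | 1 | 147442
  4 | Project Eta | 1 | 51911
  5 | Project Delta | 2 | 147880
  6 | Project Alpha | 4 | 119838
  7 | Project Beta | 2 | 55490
SELECT department_id, SUM(budget) AS sum_budget FROM projects GROUP BY department_id HAVING SUM(budget) < 52069

Execution result:
(no rows)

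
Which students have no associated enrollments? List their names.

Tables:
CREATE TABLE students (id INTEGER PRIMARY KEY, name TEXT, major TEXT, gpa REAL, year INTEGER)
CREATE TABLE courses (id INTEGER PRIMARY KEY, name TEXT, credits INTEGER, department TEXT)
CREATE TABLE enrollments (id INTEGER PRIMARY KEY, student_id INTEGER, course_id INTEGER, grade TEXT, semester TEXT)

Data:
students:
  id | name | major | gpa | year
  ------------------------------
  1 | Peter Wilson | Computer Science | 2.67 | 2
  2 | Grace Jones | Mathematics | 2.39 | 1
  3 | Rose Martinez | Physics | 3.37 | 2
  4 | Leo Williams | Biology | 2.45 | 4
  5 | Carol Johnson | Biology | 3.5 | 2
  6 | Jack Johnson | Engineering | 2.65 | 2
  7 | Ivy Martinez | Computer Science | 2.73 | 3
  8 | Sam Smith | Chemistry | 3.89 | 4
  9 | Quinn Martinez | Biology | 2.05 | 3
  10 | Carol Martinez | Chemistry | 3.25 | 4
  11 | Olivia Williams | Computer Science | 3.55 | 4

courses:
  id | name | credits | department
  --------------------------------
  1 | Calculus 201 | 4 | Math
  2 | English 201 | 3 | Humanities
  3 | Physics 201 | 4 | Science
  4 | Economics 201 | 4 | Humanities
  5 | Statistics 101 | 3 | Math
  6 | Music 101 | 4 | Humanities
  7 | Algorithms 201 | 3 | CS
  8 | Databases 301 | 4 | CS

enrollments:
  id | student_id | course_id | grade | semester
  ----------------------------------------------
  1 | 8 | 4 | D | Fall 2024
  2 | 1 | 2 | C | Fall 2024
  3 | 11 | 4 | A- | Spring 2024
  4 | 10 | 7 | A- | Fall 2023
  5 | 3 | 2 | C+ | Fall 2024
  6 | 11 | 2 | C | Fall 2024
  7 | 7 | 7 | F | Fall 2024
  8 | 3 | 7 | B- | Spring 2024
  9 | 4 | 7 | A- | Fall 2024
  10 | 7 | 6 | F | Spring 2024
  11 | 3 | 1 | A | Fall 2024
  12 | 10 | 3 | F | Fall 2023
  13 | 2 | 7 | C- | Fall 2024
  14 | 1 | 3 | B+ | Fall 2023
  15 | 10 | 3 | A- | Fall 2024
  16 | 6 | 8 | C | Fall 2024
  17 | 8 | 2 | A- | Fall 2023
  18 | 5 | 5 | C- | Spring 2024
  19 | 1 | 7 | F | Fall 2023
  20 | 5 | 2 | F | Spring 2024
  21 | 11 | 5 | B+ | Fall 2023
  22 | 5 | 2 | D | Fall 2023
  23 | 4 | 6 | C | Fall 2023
SELECT p.name FROM students p LEFT JOIN enrollments c ON c.student_id = p.id WHERE c.id IS NULL

Execution result:
Quinn Martinez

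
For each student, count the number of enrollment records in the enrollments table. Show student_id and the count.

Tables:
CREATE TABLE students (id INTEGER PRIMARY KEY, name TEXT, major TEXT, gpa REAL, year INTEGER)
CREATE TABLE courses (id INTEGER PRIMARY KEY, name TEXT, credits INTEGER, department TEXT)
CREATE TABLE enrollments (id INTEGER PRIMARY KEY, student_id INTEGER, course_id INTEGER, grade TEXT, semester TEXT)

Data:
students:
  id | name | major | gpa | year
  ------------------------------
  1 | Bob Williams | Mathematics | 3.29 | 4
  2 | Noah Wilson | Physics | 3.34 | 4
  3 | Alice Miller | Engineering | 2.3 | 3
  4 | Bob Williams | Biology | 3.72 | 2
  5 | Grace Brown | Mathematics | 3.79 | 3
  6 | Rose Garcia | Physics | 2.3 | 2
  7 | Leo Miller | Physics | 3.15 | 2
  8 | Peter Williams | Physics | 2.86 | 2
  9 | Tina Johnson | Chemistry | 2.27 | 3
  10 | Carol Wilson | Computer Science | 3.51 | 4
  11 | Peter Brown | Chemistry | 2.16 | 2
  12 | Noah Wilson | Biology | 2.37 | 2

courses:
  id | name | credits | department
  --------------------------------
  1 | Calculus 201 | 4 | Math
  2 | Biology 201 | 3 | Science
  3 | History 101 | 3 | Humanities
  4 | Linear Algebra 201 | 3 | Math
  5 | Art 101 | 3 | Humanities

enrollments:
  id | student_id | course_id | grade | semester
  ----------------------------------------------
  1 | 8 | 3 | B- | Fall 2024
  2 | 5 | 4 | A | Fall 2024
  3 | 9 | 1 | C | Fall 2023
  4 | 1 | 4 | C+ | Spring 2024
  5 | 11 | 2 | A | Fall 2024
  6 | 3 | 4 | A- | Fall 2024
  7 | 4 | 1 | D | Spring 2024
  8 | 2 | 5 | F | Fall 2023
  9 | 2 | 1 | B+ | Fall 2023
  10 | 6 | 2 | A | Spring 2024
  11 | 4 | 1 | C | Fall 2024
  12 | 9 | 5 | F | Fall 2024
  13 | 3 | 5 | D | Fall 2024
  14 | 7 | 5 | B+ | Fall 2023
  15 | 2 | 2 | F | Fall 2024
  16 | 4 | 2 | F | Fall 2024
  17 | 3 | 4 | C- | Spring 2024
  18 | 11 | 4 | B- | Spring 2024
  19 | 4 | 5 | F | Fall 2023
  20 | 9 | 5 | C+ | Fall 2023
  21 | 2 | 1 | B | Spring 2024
SELECT student_id, COUNT(*) AS enrollment_count FROM enrollments GROUP BY student_id

Execution result:
student_id | enrollment_count
1 | 1
2 | 4
3 | 3
4 | 4
5 | 1
6 | 1
7 | 1
8 | 1
9 | 3
11 | 2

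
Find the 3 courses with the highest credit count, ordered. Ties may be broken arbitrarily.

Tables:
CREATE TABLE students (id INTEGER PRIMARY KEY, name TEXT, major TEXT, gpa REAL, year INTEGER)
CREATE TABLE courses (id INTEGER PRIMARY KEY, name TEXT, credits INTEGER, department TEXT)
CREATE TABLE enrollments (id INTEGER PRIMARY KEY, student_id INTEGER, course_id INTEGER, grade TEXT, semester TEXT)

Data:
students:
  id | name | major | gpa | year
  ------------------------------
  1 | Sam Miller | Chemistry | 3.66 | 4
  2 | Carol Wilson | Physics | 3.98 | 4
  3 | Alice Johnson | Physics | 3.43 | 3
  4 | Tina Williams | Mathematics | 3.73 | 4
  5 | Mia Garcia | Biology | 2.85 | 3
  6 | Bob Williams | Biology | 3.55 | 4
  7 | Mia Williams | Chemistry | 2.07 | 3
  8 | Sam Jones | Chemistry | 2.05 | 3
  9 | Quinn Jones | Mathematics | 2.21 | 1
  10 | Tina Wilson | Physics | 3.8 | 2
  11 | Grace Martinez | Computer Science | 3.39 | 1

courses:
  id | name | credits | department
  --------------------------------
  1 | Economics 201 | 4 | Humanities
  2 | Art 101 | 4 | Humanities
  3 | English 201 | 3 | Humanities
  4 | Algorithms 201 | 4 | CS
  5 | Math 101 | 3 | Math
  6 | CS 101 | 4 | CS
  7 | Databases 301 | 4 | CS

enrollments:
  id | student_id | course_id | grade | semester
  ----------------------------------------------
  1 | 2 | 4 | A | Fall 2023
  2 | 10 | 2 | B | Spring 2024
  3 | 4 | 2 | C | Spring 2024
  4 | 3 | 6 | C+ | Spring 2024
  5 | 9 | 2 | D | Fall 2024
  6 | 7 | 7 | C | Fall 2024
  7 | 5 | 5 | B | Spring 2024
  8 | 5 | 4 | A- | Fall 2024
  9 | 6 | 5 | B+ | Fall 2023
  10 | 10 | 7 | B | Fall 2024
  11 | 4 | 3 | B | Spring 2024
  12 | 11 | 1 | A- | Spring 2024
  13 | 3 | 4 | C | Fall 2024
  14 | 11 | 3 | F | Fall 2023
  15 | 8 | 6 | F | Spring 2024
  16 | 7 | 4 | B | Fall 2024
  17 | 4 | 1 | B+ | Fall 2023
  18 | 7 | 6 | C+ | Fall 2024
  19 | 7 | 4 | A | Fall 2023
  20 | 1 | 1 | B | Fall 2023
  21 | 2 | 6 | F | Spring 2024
SELECT name, credits FROM courses ORDER BY credits DESC LIMIT 3

Execution result:
name | credits
Economics 201 | 4
Art 101 | 4
Algorithms 201 | 4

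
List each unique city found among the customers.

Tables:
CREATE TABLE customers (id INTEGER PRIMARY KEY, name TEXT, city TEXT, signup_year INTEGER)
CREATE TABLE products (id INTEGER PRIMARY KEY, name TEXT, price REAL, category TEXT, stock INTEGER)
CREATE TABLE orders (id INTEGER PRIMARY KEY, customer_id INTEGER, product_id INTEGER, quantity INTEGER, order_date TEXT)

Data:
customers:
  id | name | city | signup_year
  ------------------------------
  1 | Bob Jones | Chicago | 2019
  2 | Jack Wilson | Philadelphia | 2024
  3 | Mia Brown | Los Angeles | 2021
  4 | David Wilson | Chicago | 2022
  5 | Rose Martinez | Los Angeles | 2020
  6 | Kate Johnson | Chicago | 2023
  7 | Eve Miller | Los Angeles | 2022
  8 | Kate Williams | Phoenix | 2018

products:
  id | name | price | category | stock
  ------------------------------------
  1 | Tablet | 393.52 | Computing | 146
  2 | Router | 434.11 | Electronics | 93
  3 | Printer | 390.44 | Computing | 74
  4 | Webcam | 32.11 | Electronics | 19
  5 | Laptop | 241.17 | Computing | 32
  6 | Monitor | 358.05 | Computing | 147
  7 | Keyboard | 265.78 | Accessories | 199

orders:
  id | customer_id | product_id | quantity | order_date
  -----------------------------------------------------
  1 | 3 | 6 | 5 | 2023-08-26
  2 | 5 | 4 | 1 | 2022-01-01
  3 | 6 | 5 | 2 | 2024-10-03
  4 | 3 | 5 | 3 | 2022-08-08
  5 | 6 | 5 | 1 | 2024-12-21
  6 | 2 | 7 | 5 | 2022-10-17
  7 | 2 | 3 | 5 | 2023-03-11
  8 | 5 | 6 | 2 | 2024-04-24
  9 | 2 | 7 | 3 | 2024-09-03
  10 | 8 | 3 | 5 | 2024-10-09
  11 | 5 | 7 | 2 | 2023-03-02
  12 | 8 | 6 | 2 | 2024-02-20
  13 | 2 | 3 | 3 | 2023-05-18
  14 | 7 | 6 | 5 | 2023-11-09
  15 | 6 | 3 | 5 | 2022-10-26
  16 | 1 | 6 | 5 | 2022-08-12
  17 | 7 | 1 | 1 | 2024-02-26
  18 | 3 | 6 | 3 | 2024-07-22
SELECT DISTINCT city FROM customers

Execution result:
city
Chicago
Philadelphia
Los Angeles
Phoenix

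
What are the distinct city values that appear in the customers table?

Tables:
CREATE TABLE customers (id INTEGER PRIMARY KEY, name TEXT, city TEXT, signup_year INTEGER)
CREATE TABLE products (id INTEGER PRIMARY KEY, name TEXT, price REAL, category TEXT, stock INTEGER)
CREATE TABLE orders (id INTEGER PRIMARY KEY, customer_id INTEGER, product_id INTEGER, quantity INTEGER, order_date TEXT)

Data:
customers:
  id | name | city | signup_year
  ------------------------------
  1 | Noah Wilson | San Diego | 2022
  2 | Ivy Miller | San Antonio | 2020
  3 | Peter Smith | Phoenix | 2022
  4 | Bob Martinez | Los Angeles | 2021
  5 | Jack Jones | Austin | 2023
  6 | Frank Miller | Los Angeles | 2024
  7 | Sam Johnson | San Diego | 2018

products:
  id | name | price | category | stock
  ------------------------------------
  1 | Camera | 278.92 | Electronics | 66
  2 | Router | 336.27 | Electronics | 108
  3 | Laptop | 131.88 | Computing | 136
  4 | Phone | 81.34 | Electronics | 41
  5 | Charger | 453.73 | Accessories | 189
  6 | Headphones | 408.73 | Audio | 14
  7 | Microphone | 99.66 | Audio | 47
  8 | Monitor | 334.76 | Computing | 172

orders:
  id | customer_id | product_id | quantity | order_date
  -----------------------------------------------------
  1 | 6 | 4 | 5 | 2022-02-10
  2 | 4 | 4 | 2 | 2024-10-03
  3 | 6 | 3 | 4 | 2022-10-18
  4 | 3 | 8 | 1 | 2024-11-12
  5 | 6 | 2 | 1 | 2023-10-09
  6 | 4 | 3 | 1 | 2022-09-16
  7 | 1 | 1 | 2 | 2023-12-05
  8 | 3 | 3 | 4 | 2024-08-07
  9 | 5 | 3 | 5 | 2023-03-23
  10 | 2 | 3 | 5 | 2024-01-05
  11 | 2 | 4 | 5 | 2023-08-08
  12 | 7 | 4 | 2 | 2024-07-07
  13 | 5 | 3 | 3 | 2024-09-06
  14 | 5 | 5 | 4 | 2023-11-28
SELECT DISTINCT city FROM customers

Execution result:
city
San Diego
San Antonio
Phoenix
Los Angeles
Austin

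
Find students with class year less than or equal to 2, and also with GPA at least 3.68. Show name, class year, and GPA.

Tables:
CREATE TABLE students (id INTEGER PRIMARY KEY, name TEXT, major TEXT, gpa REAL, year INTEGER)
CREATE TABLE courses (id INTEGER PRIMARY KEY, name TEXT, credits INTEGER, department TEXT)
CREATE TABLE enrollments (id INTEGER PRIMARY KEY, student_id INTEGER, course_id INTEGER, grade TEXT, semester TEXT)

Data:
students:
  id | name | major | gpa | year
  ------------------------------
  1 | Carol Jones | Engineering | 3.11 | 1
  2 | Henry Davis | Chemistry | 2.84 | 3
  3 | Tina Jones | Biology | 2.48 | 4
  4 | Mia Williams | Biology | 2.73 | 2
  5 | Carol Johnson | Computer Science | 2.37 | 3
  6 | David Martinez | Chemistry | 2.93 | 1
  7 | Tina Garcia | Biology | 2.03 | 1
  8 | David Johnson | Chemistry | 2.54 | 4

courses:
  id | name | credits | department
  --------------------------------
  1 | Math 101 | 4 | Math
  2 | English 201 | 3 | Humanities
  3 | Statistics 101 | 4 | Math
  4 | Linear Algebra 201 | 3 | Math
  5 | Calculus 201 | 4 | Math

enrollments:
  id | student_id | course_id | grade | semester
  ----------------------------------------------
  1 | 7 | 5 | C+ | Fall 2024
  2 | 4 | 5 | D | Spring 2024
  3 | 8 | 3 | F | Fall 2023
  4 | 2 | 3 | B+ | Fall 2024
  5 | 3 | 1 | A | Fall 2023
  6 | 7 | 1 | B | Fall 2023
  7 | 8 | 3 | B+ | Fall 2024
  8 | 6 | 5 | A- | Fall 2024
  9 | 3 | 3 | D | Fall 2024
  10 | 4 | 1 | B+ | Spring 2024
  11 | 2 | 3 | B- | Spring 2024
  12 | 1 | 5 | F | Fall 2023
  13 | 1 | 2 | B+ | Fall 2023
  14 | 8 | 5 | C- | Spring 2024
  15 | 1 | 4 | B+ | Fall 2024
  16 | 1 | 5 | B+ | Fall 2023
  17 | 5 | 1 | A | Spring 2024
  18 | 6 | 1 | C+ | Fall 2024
SELECT name, year, gpa FROM students WHERE year <= 2 AND gpa >= 3.68

Execution result:
(no rows)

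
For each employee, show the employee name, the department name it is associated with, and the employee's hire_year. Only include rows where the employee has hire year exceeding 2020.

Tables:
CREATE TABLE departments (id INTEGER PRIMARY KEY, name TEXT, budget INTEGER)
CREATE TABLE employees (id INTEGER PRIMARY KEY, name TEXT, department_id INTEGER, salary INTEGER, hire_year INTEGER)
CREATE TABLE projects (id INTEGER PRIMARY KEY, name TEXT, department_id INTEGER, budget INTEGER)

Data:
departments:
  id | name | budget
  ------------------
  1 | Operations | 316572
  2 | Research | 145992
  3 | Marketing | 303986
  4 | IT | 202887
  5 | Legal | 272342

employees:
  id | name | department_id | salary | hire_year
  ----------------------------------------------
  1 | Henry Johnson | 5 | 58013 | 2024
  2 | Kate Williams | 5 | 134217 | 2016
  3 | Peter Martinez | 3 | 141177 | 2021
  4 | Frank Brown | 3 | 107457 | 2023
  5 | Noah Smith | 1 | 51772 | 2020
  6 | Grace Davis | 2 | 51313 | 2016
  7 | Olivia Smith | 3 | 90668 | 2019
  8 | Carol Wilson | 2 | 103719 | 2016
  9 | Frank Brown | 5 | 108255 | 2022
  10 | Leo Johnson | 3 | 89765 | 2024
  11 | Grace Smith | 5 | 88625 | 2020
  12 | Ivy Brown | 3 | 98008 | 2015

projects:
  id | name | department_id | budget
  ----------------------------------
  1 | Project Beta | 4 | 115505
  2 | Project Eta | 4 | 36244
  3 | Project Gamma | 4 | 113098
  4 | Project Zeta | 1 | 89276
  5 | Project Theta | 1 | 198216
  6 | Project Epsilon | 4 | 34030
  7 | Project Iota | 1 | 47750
SELECT c.name, p.name AS department, c.hire_year FROM employees c JOIN departments p ON c.department_id = p.id WHERE c.hire_year > 2020

Execution result:
name | department | hire_year
Henry Johnson | Legal | 2024
Peter Martinez | Marketing | 2021
Frank Brown | Marketing | 2023
Frank Brown | Legal | 2022
Leo Johnson | Marketing | 2024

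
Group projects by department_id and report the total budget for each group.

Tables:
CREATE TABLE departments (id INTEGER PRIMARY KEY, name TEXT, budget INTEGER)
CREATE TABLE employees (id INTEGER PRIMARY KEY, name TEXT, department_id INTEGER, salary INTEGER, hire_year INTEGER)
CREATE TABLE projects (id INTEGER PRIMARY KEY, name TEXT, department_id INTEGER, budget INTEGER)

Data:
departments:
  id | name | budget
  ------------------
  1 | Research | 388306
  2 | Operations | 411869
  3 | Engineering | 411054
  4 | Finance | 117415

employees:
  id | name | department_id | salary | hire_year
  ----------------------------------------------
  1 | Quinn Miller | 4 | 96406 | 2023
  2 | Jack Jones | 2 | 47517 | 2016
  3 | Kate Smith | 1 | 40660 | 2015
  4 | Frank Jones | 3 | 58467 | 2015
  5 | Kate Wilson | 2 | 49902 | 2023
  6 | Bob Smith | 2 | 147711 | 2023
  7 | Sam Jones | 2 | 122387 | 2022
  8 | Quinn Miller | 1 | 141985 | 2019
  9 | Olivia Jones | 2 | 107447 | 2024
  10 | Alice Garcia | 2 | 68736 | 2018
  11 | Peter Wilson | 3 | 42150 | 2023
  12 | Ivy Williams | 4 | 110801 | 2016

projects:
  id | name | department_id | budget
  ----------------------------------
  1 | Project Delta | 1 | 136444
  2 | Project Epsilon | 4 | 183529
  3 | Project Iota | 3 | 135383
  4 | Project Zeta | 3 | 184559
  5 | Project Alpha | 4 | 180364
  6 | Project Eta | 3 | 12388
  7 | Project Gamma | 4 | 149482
SELECT department_id, SUM(budget) AS sum_budget FROM projects GROUP BY department_id

Execution result:
department_id | sum_budget
1 | 136444
3 | 332330
4 | 513375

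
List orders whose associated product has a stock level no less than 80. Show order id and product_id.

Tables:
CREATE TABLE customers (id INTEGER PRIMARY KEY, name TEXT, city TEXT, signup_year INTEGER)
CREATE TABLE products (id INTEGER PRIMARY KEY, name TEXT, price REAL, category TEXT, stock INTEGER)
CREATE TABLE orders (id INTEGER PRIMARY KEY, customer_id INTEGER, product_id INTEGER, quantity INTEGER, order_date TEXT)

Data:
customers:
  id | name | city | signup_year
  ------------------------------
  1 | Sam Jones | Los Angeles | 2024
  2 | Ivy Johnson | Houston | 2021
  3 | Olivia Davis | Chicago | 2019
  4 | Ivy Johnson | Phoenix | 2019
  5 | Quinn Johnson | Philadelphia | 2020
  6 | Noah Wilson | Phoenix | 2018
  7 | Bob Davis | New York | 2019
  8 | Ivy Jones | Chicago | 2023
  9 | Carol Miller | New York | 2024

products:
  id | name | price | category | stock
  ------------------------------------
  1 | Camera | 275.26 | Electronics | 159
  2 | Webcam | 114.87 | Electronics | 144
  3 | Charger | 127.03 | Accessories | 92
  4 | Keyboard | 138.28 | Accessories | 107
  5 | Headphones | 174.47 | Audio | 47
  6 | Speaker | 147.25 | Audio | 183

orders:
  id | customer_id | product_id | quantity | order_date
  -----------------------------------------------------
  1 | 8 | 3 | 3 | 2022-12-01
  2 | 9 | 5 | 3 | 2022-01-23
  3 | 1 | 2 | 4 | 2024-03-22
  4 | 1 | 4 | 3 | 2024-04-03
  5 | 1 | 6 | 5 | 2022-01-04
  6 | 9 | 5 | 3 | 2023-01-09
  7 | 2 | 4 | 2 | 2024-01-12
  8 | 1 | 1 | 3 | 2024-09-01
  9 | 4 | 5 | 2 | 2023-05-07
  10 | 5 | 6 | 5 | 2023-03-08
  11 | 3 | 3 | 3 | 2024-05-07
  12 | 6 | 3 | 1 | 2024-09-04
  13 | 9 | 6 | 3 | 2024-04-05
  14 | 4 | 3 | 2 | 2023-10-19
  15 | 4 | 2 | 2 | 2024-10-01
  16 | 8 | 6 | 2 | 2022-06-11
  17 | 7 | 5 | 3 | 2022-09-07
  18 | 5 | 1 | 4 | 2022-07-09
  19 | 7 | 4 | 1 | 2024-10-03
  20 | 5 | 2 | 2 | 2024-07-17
SELECT id, product_id FROM orders WHERE product_id IN (SELECT id FROM products WHERE stock >= 80)

Execution result:
id | product_id
1 | 3
3 | 2
4 | 4
5 | 6
7 | 4
8 | 1
10 | 6
11 | 3
12 | 3
13 | 6
14 | 3
15 | 2
16 | 6
18 | 1
19 | 4
20 | 2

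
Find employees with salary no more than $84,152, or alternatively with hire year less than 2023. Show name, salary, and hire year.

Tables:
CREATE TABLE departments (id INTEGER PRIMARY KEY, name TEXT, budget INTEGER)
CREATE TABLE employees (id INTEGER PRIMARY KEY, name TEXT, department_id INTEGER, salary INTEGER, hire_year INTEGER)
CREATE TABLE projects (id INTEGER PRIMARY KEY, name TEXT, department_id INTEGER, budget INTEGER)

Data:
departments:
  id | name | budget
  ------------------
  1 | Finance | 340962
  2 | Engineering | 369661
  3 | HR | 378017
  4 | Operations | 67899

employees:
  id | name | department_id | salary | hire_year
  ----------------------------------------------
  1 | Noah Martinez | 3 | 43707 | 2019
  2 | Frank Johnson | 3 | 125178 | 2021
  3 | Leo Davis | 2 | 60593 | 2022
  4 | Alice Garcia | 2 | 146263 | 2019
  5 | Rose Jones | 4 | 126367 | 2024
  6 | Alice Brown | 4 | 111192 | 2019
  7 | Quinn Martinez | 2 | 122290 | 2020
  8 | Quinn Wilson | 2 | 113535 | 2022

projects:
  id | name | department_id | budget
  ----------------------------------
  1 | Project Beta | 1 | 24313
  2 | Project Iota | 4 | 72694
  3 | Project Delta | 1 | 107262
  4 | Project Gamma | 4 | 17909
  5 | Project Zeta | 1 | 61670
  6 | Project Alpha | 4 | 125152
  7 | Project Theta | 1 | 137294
SELECT name, salary, hire_year FROM employees WHERE salary <= 84152 OR hire_year < 2023

Execution result:
name | salary | hire_year
Noah Martinez | 43707 | 2019
Frank Johnson | 125178 | 2021
Leo Davis | 60593 | 2022
Alice Garcia | 146263 | 2019
Alice Brown | 111192 | 2019
Quinn Martinez | 122290 | 2020
Quinn Wilson | 113535 | 2022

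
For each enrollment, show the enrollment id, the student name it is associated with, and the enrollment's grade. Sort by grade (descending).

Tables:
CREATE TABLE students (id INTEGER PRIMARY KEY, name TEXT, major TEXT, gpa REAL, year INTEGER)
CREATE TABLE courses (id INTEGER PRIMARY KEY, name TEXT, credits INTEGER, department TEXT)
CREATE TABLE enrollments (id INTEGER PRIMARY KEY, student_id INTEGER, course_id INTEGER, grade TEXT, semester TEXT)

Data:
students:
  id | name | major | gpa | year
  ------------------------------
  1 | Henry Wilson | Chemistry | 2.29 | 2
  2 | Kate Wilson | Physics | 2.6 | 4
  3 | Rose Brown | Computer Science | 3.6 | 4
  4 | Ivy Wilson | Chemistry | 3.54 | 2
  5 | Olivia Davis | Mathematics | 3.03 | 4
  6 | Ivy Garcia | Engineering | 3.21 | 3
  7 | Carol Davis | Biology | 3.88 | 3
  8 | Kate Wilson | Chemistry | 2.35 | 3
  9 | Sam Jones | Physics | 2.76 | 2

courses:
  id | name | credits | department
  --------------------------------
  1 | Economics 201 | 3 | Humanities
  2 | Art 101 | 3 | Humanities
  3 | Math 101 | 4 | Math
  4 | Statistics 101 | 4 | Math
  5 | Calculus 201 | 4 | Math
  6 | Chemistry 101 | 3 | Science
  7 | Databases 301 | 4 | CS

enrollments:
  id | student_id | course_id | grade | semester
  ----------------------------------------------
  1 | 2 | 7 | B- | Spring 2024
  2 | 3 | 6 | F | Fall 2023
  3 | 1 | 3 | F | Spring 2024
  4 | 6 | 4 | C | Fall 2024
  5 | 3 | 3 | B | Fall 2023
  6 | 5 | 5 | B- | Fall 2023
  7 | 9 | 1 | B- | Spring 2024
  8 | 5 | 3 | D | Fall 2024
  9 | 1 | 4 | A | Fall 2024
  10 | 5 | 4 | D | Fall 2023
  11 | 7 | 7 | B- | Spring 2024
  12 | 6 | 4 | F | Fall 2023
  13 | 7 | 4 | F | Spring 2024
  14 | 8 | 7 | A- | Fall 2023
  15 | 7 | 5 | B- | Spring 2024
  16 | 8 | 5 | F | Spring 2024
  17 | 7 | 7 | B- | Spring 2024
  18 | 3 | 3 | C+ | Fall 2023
SELECT c.id, p.name AS student, c.grade FROM enrollments c JOIN students p ON c.student_id = p.id ORDER BY c.grade DESC

Execution result:
id | student | grade
2 | Rose Brown | F
3 | Henry Wilson | F
12 | Ivy Garcia | F
13 | Carol Davis | F
16 | Kate Wilson | F
8 | Olivia Davis | D
10 | Olivia Davis | D
18 | Rose Brown | C+
4 | Ivy Garcia | C
1 | Kate Wilson | B-
6 | Olivia Davis | B-
7 | Sam Jones | B-
11 | Carol Davis | B-
15 | Carol Davis | B-
17 | Carol Davis | B-
5 | Rose Brown | B
14 | Kate Wilson | A-
9 | Henry Wilson | A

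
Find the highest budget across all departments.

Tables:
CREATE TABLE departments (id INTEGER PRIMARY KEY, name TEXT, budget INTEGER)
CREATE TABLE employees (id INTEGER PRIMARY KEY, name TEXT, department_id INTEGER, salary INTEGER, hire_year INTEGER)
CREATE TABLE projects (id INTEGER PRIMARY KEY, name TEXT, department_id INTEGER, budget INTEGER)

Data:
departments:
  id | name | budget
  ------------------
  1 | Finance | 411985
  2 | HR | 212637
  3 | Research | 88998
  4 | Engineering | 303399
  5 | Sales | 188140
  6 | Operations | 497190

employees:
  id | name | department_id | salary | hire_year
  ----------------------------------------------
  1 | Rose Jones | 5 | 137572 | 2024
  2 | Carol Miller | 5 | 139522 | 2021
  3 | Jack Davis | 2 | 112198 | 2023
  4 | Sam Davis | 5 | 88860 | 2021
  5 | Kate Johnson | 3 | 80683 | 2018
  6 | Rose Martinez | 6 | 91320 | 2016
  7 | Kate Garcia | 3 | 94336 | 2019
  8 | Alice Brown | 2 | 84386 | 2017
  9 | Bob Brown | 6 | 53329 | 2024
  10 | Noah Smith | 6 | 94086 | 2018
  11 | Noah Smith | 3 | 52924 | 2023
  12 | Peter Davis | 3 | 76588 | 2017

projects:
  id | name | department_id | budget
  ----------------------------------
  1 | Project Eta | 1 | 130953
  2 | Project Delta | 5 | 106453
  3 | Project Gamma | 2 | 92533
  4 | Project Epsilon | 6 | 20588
SELECT MAX(budget) FROM departments

Execution result:
497190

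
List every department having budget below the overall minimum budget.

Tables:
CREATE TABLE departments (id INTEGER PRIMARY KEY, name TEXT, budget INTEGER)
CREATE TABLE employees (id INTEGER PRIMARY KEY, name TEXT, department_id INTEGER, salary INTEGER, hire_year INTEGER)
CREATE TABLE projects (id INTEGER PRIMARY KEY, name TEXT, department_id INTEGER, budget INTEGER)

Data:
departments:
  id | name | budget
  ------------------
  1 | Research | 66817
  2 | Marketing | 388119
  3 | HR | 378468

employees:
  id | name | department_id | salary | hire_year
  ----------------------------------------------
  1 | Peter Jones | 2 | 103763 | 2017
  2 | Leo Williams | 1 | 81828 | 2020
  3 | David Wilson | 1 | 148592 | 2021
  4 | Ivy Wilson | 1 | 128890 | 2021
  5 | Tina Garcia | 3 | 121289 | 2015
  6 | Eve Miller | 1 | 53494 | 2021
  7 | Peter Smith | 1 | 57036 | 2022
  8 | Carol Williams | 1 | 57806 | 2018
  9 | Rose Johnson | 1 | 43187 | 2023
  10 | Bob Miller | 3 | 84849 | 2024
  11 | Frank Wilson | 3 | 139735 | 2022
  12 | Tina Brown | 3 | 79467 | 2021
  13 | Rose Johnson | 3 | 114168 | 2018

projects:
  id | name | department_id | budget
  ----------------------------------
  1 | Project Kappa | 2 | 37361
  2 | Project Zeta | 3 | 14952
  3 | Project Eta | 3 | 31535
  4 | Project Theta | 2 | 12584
SELECT name, budget FROM departments WHERE budget < (SELECT MIN(budget) FROM departments)

Execution result:
(no rows)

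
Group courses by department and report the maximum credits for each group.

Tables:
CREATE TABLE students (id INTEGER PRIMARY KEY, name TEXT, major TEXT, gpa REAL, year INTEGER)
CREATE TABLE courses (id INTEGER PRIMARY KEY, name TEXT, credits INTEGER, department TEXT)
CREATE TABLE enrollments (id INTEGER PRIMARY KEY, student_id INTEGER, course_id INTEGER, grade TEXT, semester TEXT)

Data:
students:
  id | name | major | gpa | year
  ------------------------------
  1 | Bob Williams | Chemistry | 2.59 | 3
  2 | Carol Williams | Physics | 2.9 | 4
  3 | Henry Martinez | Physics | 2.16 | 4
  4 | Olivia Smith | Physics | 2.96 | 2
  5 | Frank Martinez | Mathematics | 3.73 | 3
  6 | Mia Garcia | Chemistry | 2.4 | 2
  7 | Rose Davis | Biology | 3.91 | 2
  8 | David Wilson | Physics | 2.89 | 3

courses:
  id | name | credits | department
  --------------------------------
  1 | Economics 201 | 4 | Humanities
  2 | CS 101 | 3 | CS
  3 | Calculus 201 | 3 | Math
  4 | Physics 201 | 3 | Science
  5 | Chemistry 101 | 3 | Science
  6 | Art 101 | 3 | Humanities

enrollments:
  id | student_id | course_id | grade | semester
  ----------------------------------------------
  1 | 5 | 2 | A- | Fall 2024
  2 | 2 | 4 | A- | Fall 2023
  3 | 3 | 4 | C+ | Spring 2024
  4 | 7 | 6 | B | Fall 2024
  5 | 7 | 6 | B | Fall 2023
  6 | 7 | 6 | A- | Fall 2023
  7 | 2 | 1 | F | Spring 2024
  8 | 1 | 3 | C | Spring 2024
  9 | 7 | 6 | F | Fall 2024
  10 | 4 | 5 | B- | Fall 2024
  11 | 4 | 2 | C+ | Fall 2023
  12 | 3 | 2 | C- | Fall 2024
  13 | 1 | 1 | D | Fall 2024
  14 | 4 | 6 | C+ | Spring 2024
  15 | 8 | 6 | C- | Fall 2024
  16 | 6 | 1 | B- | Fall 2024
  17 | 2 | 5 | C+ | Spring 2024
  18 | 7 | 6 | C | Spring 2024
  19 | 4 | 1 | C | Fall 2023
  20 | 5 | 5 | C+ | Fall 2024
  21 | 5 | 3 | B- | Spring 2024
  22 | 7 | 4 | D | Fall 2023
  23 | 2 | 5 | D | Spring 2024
SELECT department, MAX(credits) AS max_credits FROM courses GROUP BY department

Execution result:
department | max_credits
CS | 3
Humanities | 4
Math | 3
Science | 3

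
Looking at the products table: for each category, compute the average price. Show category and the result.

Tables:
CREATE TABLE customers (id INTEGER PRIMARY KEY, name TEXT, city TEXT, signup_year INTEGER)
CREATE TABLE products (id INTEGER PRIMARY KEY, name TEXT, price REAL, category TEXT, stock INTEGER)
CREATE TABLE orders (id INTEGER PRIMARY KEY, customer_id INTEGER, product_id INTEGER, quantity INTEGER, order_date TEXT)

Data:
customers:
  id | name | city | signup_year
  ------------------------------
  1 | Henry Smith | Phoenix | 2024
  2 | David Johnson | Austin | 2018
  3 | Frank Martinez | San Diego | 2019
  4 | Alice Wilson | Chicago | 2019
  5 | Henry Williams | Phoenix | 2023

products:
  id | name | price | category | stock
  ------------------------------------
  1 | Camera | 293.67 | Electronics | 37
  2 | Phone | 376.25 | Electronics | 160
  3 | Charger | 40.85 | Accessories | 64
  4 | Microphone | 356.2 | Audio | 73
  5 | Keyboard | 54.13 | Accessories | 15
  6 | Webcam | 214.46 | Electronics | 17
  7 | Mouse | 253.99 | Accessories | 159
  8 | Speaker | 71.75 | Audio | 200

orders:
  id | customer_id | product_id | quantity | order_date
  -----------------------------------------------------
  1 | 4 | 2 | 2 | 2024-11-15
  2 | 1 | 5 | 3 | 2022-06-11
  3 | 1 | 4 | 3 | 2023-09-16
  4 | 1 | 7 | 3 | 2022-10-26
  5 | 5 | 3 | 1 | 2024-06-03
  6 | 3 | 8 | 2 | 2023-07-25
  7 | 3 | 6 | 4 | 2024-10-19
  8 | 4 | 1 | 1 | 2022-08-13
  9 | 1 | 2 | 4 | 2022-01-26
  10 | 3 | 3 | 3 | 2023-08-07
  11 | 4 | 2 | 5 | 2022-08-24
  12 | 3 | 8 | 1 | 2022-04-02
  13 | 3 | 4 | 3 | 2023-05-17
SELECT category, AVG(price) AS avg_price FROM products GROUP BY category

Execution result:
category | avg_price
Accessories | 116.32
Audio | 213.98
Electronics | 294.79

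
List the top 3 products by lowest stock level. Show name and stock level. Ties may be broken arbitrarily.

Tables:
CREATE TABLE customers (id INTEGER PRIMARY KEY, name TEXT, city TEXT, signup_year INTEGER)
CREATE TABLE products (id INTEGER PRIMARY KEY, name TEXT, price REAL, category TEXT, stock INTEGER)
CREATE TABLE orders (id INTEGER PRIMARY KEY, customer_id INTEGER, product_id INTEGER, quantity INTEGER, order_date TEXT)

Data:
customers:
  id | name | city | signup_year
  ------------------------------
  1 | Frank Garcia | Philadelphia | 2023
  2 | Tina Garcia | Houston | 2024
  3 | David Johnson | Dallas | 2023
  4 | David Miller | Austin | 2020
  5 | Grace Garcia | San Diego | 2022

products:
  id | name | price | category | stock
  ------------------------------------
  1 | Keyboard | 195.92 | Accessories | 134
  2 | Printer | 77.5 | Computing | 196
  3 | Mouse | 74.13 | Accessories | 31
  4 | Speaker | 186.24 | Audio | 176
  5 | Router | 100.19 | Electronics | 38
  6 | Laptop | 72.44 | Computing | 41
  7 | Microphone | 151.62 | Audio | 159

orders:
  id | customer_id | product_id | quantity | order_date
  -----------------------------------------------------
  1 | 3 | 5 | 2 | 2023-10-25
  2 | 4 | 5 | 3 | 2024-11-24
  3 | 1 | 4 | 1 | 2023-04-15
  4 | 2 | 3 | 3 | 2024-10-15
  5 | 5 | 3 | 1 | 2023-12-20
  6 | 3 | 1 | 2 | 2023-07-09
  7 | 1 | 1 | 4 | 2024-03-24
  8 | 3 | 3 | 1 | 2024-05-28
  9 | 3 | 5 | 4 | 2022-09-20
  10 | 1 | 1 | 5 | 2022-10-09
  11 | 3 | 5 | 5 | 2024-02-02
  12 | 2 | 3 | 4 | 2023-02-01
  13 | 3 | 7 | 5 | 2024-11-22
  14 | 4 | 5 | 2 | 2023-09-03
SELECT name, stock FROM products ORDER BY stock ASC LIMIT 3

Execution result:
name | stock
Mouse | 31
Router | 38
Laptop | 41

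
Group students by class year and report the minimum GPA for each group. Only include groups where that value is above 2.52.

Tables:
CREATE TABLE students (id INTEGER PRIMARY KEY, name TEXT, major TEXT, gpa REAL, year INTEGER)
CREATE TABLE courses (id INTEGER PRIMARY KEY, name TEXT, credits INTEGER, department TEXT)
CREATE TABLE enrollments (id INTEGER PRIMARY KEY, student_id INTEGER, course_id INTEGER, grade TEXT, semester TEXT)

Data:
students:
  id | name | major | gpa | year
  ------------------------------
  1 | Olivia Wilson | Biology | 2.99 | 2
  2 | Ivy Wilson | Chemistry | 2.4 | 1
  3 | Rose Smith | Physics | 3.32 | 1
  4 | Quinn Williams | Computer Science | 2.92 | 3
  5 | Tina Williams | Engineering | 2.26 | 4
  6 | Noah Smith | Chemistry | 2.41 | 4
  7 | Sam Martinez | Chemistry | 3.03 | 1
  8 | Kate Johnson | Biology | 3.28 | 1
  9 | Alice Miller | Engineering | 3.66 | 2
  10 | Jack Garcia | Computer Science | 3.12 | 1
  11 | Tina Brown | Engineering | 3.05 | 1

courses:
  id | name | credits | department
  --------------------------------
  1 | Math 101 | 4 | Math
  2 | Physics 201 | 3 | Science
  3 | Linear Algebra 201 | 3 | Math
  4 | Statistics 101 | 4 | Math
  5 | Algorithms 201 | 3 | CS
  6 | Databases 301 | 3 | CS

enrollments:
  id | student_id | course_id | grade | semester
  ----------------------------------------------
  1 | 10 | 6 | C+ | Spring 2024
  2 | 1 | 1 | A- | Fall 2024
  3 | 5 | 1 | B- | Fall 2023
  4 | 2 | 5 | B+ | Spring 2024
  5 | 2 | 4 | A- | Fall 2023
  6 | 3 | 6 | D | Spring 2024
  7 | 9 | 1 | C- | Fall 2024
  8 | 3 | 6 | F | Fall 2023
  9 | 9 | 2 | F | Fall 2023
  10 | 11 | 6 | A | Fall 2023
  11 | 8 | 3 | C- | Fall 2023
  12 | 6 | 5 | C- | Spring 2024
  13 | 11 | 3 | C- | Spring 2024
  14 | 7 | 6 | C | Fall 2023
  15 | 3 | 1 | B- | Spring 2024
SELECT year, MIN(gpa) AS min_gpa FROM students GROUP BY year HAVING MIN(gpa) > 2.52

Execution result:
year | min_gpa
2 | 2.99
3 | 2.92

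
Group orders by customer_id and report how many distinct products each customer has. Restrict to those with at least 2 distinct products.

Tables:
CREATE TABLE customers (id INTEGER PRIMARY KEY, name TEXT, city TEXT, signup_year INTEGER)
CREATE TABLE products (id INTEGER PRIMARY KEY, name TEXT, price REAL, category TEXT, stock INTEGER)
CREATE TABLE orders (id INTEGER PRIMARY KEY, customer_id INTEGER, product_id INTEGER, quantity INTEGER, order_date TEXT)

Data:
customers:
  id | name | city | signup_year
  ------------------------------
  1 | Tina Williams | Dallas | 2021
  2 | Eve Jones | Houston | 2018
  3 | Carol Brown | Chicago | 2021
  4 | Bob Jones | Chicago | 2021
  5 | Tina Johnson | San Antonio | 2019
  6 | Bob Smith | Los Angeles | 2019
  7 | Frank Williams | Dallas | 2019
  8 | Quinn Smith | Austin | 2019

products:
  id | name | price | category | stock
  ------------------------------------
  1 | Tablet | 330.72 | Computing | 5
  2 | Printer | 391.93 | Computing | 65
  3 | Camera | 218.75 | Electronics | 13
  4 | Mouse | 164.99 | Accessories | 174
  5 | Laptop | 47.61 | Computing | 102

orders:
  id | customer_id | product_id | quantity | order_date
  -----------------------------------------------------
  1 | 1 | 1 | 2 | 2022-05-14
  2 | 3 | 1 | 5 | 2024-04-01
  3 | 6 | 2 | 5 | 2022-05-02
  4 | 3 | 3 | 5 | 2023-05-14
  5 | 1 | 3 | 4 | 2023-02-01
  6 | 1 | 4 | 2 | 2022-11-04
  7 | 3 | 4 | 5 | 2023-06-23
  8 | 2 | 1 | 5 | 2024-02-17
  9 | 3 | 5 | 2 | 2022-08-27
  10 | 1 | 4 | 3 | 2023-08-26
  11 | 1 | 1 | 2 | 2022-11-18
SELECT customer_id, COUNT(DISTINCT product_id) AS distinct_product_count FROM orders GROUP BY customer_id HAVING COUNT(DISTINCT product_id) >= 2

Execution result:
customer_id | distinct_product_count
1 | 3
3 | 4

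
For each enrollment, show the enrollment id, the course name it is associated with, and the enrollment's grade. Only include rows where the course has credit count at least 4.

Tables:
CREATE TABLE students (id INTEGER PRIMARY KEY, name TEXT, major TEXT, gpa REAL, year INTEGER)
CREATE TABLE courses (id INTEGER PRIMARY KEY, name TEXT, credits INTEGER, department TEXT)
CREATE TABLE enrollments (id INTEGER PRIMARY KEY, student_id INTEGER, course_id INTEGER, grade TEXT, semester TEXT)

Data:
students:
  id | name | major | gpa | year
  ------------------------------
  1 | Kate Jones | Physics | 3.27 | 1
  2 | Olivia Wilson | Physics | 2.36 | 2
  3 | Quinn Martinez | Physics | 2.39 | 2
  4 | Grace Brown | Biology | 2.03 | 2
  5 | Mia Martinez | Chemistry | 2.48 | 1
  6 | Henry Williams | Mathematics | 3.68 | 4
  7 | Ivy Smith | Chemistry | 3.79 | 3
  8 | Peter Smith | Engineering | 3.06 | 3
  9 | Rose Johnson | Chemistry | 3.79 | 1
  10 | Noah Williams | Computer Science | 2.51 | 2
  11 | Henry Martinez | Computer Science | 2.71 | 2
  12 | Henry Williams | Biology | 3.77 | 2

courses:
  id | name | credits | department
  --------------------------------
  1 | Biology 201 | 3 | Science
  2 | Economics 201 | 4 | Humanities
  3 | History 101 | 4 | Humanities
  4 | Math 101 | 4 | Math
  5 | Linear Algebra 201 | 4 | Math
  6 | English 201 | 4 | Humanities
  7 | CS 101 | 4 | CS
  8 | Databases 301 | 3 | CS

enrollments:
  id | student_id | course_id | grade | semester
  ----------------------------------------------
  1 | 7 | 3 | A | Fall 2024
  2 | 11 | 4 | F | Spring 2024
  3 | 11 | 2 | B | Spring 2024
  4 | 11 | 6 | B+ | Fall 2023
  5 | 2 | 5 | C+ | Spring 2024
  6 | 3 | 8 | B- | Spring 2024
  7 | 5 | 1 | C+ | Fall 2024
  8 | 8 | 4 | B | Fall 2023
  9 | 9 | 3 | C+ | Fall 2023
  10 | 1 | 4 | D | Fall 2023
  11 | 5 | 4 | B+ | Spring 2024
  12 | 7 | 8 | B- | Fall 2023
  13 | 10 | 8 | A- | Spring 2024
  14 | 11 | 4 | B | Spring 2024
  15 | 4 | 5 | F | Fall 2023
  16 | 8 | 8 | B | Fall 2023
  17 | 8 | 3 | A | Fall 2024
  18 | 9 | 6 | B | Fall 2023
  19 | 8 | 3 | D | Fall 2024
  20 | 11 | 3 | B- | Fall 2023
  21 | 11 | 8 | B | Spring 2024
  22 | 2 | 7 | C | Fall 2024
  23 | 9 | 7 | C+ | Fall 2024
SELECT c.id, p.name AS course, c.grade FROM enrollments c JOIN courses p ON c.course_id = p.id WHERE p.credits >= 4

Execution result:
id | course | grade
1 | History 101 | A
2 | Math 101 | F
3 | Economics 201 | B
4 | English 201 | B+
5 | Linear Algebra 201 | C+
8 | Math 101 | B
9 | History 101 | C+
10 | Math 101 | D
11 | Math 101 | B+
14 | Math 101 | B
15 | Linear Algebra 201 | F
17 | History 101 | A
18 | English 201 | B
19 | History 101 | D
20 | History 101 | B-
22 | CS 101 | C
23 | CS 101 | C+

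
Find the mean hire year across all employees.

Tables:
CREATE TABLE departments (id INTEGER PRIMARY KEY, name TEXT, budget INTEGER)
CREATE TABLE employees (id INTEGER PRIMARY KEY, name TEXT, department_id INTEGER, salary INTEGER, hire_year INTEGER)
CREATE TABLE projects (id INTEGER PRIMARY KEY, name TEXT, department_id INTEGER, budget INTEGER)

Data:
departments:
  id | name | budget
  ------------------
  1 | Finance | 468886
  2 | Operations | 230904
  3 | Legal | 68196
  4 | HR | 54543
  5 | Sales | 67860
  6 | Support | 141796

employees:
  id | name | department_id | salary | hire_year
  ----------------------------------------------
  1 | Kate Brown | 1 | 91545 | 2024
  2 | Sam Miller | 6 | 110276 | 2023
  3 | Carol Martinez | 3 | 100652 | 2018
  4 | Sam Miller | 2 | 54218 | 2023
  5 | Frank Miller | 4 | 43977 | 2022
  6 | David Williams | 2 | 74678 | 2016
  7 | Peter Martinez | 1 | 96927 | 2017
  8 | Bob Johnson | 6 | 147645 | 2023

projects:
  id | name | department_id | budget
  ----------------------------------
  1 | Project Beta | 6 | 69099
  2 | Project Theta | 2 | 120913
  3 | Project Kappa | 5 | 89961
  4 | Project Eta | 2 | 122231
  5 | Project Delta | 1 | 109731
SELECT AVG(hire_year) FROM employees

Execution result:
2020.75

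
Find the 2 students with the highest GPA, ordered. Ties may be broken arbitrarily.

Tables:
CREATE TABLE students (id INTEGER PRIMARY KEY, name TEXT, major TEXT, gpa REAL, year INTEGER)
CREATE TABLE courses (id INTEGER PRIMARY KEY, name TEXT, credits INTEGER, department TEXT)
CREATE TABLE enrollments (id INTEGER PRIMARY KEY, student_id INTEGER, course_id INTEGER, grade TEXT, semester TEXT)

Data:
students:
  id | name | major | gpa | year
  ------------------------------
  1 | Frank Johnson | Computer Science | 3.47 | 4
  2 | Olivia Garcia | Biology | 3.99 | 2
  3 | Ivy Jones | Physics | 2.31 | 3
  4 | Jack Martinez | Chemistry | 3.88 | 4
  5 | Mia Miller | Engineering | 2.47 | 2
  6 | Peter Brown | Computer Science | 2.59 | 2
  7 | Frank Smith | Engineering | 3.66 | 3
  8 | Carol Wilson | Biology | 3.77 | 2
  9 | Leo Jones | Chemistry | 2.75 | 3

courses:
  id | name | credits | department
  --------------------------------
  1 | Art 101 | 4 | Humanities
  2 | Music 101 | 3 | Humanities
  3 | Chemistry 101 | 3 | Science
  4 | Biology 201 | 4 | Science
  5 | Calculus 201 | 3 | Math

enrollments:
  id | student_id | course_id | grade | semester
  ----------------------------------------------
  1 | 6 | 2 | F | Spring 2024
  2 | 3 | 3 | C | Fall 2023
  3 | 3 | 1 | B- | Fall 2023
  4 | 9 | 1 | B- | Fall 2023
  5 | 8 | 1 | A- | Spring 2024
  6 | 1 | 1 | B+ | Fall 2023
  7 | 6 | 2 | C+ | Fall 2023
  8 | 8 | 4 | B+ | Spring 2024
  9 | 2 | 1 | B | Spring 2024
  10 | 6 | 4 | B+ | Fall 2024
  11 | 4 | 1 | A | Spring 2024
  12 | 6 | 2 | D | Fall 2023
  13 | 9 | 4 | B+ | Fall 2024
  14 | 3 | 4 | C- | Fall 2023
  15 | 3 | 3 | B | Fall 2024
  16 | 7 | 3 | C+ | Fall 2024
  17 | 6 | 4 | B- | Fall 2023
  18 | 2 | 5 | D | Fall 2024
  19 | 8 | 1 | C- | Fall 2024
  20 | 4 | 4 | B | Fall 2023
SELECT name, gpa FROM students ORDER BY gpa DESC LIMIT 2

Execution result:
name | gpa
Olivia Garcia | 3.99
Jack Martinez | 3.88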